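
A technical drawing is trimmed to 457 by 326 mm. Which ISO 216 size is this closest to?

Aspect ratio 457/326 ≈ 1.402 — close to the ISO √2 ≈ 1.414.
In the C-series (envelope sizes, between A and B): C3 = 324 × 458 mm.
Off by 3 mm total — nearest standard size.

C3 (324 × 458 mm)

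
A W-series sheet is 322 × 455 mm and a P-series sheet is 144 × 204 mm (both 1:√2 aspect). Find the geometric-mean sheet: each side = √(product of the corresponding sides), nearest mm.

Short side: √(322 · 144) = √46368 ≈ 215.3 → 215 mm
Long side: √(455 · 204) = √92820 ≈ 304.7 → 305 mm

215 × 305 mm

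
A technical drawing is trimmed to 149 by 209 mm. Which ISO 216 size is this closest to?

A5 (148 × 210 mm)

Aspect ratio 209/149 ≈ 1.403 — close to the ISO √2 ≈ 1.414.
In the A-series (A0 area = 1 m²): A5 = 148 × 210 mm.
Off by 2 mm total — nearest standard size.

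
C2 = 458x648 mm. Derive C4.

C3: ⌊648/2⌋ × 458 = 324 × 458 mm
C4: ⌊458/2⌋ × 324 = 229 × 324 mm

229 × 324 mm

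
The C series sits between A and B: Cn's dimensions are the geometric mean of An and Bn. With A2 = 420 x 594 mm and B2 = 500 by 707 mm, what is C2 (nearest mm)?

Short side: √(420 · 500) = √210000 ≈ 458.3 → 458 mm
Long side: √(594 · 707) = √419958 ≈ 648.0 → 648 mm

458 × 648 mm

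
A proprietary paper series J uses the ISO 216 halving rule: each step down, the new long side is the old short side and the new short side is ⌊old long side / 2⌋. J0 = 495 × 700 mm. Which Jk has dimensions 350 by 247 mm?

J0: 495 × 700 mm
J1: 350 × 495 mm
J2: 247 × 350 mm
J3: 175 × 247 mm
→ matches J2.

J2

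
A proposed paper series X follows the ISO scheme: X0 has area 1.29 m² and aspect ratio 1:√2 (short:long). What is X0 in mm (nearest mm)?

Let the short side be w mm. Then w · w√2 = 1.29 m² = 1,290,000 mm².
w² = 1,290,000/√2, so w ≈ 955.1 mm; long side = w√2 ≈ 1350.7 mm.

955 × 1351 mm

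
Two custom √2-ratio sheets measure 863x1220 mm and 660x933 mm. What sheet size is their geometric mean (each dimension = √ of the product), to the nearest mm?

Short side: √(863 · 660) = √569580 ≈ 754.7 → 755 mm
Long side: √(1220 · 933) = √1138260 ≈ 1066.9 → 1067 mm

755 × 1067 mm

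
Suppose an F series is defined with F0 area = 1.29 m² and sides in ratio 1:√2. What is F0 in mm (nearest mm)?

Let the short side be w mm. Then w · w√2 = 1.29 m² = 1,290,000 mm².
w² = 1,290,000/√2, so w ≈ 955.1 mm; long side = w√2 ≈ 1350.7 mm.

955 × 1351 mm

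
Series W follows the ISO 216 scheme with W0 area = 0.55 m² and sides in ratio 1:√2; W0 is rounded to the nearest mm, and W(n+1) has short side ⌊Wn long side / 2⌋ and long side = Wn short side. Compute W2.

312 × 441 mm

Let W0's short side be w mm. w · w√2 = 0.55 m² = 550,000 mm², so w ≈ 623.6 mm and w√2 ≈ 881.9 mm → W0 = 624 × 882 mm.
W1: ⌊882/2⌋ × 624 = 441 × 624 mm
W2: ⌊624/2⌋ × 441 = 312 × 441 mm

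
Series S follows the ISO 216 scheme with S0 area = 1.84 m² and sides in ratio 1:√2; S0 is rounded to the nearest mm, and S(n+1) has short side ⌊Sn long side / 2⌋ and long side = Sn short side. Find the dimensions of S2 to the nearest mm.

570 × 806 mm

Let S0's short side be w mm. w · w√2 = 1.84 m² = 1,840,000 mm², so w ≈ 1140.6 mm and w√2 ≈ 1613.1 mm → S0 = 1141 × 1613 mm.
S1: ⌊1613/2⌋ × 1141 = 806 × 1141 mm
S2: ⌊1141/2⌋ × 806 = 570 × 806 mm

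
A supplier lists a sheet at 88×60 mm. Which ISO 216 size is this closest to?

B8 (62 × 88 mm)

Aspect ratio 88/60 ≈ 1.467 (ISO target is √2 ≈ 1.414).
In the B-series (B0 = 1000 × 1414 mm): B8 = 62 × 88 mm.
Off by 2 mm total — nearest standard size.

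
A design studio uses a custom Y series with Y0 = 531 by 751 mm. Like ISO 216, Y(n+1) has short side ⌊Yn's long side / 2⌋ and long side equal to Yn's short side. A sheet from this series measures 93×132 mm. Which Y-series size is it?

Y0: 531 × 751 mm
Y1: 375 × 531 mm
Y2: 265 × 375 mm
Y3: 187 × 265 mm
Y4: 132 × 187 mm
Y5: 93 × 132 mm
Y6: 66 × 93 mm
→ matches Y5.

Y5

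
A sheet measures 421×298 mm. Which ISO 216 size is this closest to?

A3 (297 × 420 mm)

Aspect ratio 421/298 ≈ 1.413 — close to the ISO √2 ≈ 1.414.
In the A-series (A0 area = 1 m²): A3 = 297 × 420 mm.
Off by 2 mm total — nearest standard size.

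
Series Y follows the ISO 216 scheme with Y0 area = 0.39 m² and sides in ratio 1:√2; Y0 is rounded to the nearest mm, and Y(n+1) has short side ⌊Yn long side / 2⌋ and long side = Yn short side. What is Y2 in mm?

Let Y0's short side be w mm. w · w√2 = 0.39 m² = 390,000 mm², so w ≈ 525.1 mm and w√2 ≈ 742.7 mm → Y0 = 525 × 743 mm.
Y1: ⌊743/2⌋ × 525 = 371 × 525 mm
Y2: ⌊525/2⌋ × 371 = 262 × 371 mm

262 × 371 mm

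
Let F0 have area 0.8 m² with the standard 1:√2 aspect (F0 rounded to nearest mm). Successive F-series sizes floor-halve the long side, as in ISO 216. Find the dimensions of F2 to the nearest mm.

Let F0's short side be w mm. w · w√2 = 0.8 m² = 800,000 mm², so w ≈ 752.1 mm and w√2 ≈ 1063.7 mm → F0 = 752 × 1064 mm.
F1: ⌊1064/2⌋ × 752 = 532 × 752 mm
F2: ⌊752/2⌋ × 532 = 376 × 532 mm

376 × 532 mm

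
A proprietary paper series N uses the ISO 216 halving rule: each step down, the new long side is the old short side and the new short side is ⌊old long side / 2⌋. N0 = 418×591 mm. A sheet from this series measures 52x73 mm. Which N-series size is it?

N0: 418 × 591 mm
N1: 295 × 418 mm
N2: 209 × 295 mm
N3: 147 × 209 mm
N4: 104 × 147 mm
N5: 73 × 104 mm
N6: 52 × 73 mm
N7: 36 × 52 mm
→ matches N6.

N6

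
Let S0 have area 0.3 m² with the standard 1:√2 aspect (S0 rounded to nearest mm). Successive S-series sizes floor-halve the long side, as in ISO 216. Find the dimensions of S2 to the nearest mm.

230 × 325 mm

Let S0's short side be w mm. w · w√2 = 0.3 m² = 300,000 mm², so w ≈ 460.6 mm and w√2 ≈ 651.4 mm → S0 = 461 × 651 mm.
S1: ⌊651/2⌋ × 461 = 325 × 461 mm
S2: ⌊461/2⌋ × 325 = 230 × 325 mm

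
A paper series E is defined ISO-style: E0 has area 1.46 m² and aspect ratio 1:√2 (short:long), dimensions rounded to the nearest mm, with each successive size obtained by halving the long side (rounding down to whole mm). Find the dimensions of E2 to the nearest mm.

508 × 718 mm

Let E0's short side be w mm. w · w√2 = 1.46 m² = 1,460,000 mm², so w ≈ 1016.1 mm and w√2 ≈ 1436.9 mm → E0 = 1016 × 1437 mm.
E1: ⌊1437/2⌋ × 1016 = 718 × 1016 mm
E2: ⌊1016/2⌋ × 718 = 508 × 718 mm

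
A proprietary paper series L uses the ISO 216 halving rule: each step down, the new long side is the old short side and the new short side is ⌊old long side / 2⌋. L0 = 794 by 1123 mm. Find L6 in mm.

L1: ⌊1123/2⌋ × 794 = 561 × 794 mm
L2: ⌊794/2⌋ × 561 = 397 × 561 mm
L3: ⌊561/2⌋ × 397 = 280 × 397 mm
L4: ⌊397/2⌋ × 280 = 198 × 280 mm
L5: ⌊280/2⌋ × 198 = 140 × 198 mm
L6: ⌊198/2⌋ × 140 = 99 × 140 mm

99 × 140 mm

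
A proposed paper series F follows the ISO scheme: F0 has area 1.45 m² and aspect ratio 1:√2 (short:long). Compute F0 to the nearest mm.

Let the short side be w mm. Then w · w√2 = 1.45 m² = 1,450,000 mm².
w² = 1,450,000/√2, so w ≈ 1012.6 mm; long side = w√2 ≈ 1432.0 mm.

1013 × 1432 mm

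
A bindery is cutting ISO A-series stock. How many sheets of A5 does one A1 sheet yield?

Each ISO step halves the sheet: 1 × A1 → 2 × A2 → 4 × A3 → 8 × A4 → …
From A1 to A5 is 4 halving steps: 2^4 = 16.

16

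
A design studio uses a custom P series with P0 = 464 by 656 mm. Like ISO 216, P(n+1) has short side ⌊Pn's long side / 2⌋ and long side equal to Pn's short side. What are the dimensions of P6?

58 × 82 mm

P1: ⌊656/2⌋ × 464 = 328 × 464 mm
P2: ⌊464/2⌋ × 328 = 232 × 328 mm
P3: ⌊328/2⌋ × 232 = 164 × 232 mm
P4: ⌊232/2⌋ × 164 = 116 × 164 mm
P5: ⌊164/2⌋ × 116 = 82 × 116 mm
P6: ⌊116/2⌋ × 82 = 58 × 82 mm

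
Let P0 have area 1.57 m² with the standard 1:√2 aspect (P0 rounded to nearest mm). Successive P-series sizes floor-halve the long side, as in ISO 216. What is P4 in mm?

263 × 372 mm

Let P0's short side be w mm. w · w√2 = 1.57 m² = 1,570,000 mm², so w ≈ 1053.6 mm and w√2 ≈ 1490.1 mm → P0 = 1054 × 1490 mm.
P1: ⌊1490/2⌋ × 1054 = 745 × 1054 mm
P2: ⌊1054/2⌋ × 745 = 527 × 745 mm
P3: ⌊745/2⌋ × 527 = 372 × 527 mm
P4: ⌊527/2⌋ × 372 = 263 × 372 mm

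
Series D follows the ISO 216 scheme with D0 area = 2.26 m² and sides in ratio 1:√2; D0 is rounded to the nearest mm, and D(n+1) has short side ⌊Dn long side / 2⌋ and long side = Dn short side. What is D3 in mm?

447 × 632 mm

Let D0's short side be w mm. w · w√2 = 2.26 m² = 2,260,000 mm², so w ≈ 1264.1 mm and w√2 ≈ 1787.8 mm → D0 = 1264 × 1788 mm.
D1: ⌊1788/2⌋ × 1264 = 894 × 1264 mm
D2: ⌊1264/2⌋ × 894 = 632 × 894 mm
D3: ⌊894/2⌋ × 632 = 447 × 632 mm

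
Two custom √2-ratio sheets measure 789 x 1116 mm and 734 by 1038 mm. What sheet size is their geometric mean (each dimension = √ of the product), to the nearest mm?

761 × 1076 mm

Short side: √(789 · 734) = √579126 ≈ 761.0 → 761 mm
Long side: √(1116 · 1038) = √1158408 ≈ 1076.3 → 1076 mm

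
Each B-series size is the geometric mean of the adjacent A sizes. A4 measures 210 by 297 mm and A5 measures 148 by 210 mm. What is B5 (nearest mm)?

Short side: √(210 · 148) = √31080 ≈ 176.3 → 176 mm
Long side: √(297 · 210) = √62370 ≈ 249.7 → 250 mm

176 × 250 mm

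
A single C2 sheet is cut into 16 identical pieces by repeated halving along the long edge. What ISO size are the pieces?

16 = 2^4, so 4 halving steps.
C2 → C3 → … → C6 after 4 steps.

C6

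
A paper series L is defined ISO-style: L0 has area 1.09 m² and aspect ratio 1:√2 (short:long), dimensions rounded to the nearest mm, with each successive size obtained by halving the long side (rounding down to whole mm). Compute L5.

155 × 219 mm

Let L0's short side be w mm. w · w√2 = 1.09 m² = 1,090,000 mm², so w ≈ 877.9 mm and w√2 ≈ 1241.6 mm → L0 = 878 × 1242 mm.
L1: ⌊1242/2⌋ × 878 = 621 × 878 mm
L2: ⌊878/2⌋ × 621 = 439 × 621 mm
L3: ⌊621/2⌋ × 439 = 310 × 439 mm
L4: ⌊439/2⌋ × 310 = 219 × 310 mm
L5: ⌊310/2⌋ × 219 = 155 × 219 mm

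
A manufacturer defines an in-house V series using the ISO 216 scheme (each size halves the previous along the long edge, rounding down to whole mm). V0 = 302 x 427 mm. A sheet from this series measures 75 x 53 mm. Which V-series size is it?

V0: 302 × 427 mm
V1: 213 × 302 mm
V2: 151 × 213 mm
V3: 106 × 151 mm
V4: 75 × 106 mm
V5: 53 × 75 mm
V6: 37 × 53 mm
→ matches V5.

V5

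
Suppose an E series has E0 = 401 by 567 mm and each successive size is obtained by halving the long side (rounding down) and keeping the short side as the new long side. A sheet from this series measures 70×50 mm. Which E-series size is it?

E6

E0: 401 × 567 mm
E1: 283 × 401 mm
E2: 200 × 283 mm
E3: 141 × 200 mm
E4: 100 × 141 mm
E5: 70 × 100 mm
E6: 50 × 70 mm
E7: 35 × 50 mm
→ matches E6.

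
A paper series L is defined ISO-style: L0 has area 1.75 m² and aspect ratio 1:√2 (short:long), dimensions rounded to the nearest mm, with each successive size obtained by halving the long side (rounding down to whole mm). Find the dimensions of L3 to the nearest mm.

Let L0's short side be w mm. w · w√2 = 1.75 m² = 1,750,000 mm², so w ≈ 1112.4 mm and w√2 ≈ 1573.2 mm → L0 = 1112 × 1573 mm.
L1: ⌊1573/2⌋ × 1112 = 786 × 1112 mm
L2: ⌊1112/2⌋ × 786 = 556 × 786 mm
L3: ⌊786/2⌋ × 556 = 393 × 556 mm

393 × 556 mm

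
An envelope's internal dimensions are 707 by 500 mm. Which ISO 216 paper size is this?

B2 (500 × 707 mm)

Aspect ratio 707/500 ≈ 1.414 — close to the ISO √2 ≈ 1.414.
In the B-series (B0 = 1000 × 1414 mm): B2 = 500 × 707 mm.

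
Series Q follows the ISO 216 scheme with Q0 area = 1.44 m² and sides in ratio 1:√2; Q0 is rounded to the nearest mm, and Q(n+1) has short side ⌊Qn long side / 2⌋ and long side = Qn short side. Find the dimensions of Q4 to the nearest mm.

Let Q0's short side be w mm. w · w√2 = 1.44 m² = 1,440,000 mm², so w ≈ 1009.1 mm and w√2 ≈ 1427.0 mm → Q0 = 1009 × 1427 mm.
Q1: ⌊1427/2⌋ × 1009 = 713 × 1009 mm
Q2: ⌊1009/2⌋ × 713 = 504 × 713 mm
Q3: ⌊713/2⌋ × 504 = 356 × 504 mm
Q4: ⌊504/2⌋ × 356 = 252 × 356 mm

252 × 356 mm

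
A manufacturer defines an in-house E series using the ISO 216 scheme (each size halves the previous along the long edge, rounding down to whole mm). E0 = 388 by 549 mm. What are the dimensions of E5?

E1: ⌊549/2⌋ × 388 = 274 × 388 mm
E2: ⌊388/2⌋ × 274 = 194 × 274 mm
E3: ⌊274/2⌋ × 194 = 137 × 194 mm
E4: ⌊194/2⌋ × 137 = 97 × 137 mm
E5: ⌊137/2⌋ × 97 = 68 × 97 mm

68 × 97 mm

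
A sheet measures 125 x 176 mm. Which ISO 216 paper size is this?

B6 (125 × 176 mm)

Aspect ratio 176/125 ≈ 1.408 — close to the ISO √2 ≈ 1.414.
In the B-series (B0 = 1000 × 1414 mm): B6 = 125 × 176 mm.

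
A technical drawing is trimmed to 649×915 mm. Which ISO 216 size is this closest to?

Aspect ratio 915/649 ≈ 1.410 — close to the ISO √2 ≈ 1.414.
In the C-series (envelope sizes, between A and B): C1 = 648 × 917 mm.
Off by 3 mm total — nearest standard size.

C1 (648 × 917 mm)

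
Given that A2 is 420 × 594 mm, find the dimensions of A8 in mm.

A3: ⌊594/2⌋ × 420 = 297 × 420 mm
A4: ⌊420/2⌋ × 297 = 210 × 297 mm
A5: ⌊297/2⌋ × 210 = 148 × 210 mm
A6: ⌊210/2⌋ × 148 = 105 × 148 mm
A7: ⌊148/2⌋ × 105 = 74 × 105 mm
A8: ⌊105/2⌋ × 74 = 52 × 74 mm

52 × 74 mm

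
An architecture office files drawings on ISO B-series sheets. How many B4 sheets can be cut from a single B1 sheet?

Each ISO step halves the sheet: 1 × B1 → 2 × B2 → 4 × B3 → 8 × B4
From B1 to B4 is 3 halving steps: 2^3 = 8.

8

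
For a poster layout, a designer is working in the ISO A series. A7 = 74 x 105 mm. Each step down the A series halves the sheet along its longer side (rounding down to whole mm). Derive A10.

26 × 37 mm

A8: ⌊105/2⌋ × 74 = 52 × 74 mm
A9: ⌊74/2⌋ × 52 = 37 × 52 mm
A10: ⌊52/2⌋ × 37 = 26 × 37 mm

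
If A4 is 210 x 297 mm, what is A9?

37 × 52 mm

A5: ⌊297/2⌋ × 210 = 148 × 210 mm
A6: ⌊210/2⌋ × 148 = 105 × 148 mm
A7: ⌊148/2⌋ × 105 = 74 × 105 mm
A8: ⌊105/2⌋ × 74 = 52 × 74 mm
A9: ⌊74/2⌋ × 52 = 37 × 52 mm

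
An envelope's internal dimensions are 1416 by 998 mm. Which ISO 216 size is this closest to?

B0 (1000 × 1414 mm)

Aspect ratio 1416/998 ≈ 1.419 — close to the ISO √2 ≈ 1.414.
In the B-series (B0 = 1000 × 1414 mm): B0 = 1000 × 1414 mm.
Off by 4 mm total — nearest standard size.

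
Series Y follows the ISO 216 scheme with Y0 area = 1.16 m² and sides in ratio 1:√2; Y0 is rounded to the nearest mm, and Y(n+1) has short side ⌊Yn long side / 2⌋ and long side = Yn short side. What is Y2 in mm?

453 × 640 mm

Let Y0's short side be w mm. w · w√2 = 1.16 m² = 1,160,000 mm², so w ≈ 905.7 mm and w√2 ≈ 1280.8 mm → Y0 = 906 × 1281 mm.
Y1: ⌊1281/2⌋ × 906 = 640 × 906 mm
Y2: ⌊906/2⌋ × 640 = 453 × 640 mm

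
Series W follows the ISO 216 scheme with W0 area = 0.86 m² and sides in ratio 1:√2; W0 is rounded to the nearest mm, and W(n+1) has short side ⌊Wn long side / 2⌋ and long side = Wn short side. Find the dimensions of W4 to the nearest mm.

195 × 275 mm

Let W0's short side be w mm. w · w√2 = 0.86 m² = 860,000 mm², so w ≈ 779.8 mm and w√2 ≈ 1102.8 mm → W0 = 780 × 1103 mm.
W1: ⌊1103/2⌋ × 780 = 551 × 780 mm
W2: ⌊780/2⌋ × 551 = 390 × 551 mm
W3: ⌊551/2⌋ × 390 = 275 × 390 mm
W4: ⌊390/2⌋ × 275 = 195 × 275 mm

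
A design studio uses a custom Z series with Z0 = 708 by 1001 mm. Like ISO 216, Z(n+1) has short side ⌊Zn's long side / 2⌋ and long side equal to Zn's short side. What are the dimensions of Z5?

Z1: ⌊1001/2⌋ × 708 = 500 × 708 mm
Z2: ⌊708/2⌋ × 500 = 354 × 500 mm
Z3: ⌊500/2⌋ × 354 = 250 × 354 mm
Z4: ⌊354/2⌋ × 250 = 177 × 250 mm
Z5: ⌊250/2⌋ × 177 = 125 × 177 mm

125 × 177 mm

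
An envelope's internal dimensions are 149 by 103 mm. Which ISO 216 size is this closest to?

Aspect ratio 149/103 ≈ 1.447 (ISO target is √2 ≈ 1.414).
In the A-series (A0 area = 1 m²): A6 = 105 × 148 mm.
Off by 3 mm total — nearest standard size.

A6 (105 × 148 mm)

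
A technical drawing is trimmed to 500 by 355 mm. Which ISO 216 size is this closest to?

B3 (353 × 500 mm)

Aspect ratio 500/355 ≈ 1.408 — close to the ISO √2 ≈ 1.414.
In the B-series (B0 = 1000 × 1414 mm): B3 = 353 × 500 mm.
Off by 2 mm total — nearest standard size.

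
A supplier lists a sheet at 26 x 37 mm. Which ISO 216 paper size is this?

A10 (26 × 37 mm)

Aspect ratio 37/26 ≈ 1.423 — close to the ISO √2 ≈ 1.414.
In the A-series (A0 area = 1 m²): A10 = 26 × 37 mm.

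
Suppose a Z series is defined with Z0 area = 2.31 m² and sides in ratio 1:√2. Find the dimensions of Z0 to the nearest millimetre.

1278 × 1807 mm

Let the short side be w mm. Then w · w√2 = 2.31 m² = 2,310,000 mm².
w² = 2,310,000/√2, so w ≈ 1278.1 mm; long side = w√2 ≈ 1807.4 mm.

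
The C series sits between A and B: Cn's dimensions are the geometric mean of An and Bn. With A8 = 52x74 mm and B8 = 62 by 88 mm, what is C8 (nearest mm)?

57 × 81 mm

Short side: √(52 · 62) = √3224 ≈ 56.8 → 57 mm
Long side: √(74 · 88) = √6512 ≈ 80.7 → 81 mm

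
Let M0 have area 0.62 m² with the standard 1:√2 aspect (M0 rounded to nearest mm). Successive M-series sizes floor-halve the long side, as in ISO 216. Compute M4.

165 × 234 mm

Let M0's short side be w mm. w · w√2 = 0.62 m² = 620,000 mm², so w ≈ 662.1 mm and w√2 ≈ 936.4 mm → M0 = 662 × 936 mm.
M1: ⌊936/2⌋ × 662 = 468 × 662 mm
M2: ⌊662/2⌋ × 468 = 331 × 468 mm
M3: ⌊468/2⌋ × 331 = 234 × 331 mm
M4: ⌊331/2⌋ × 234 = 165 × 234 mm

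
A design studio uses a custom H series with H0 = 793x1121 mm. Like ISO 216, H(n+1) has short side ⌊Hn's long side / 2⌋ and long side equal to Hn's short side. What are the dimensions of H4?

H1 = 560 × 793 mm (from H0 by 1 halving).
H2: ⌊793/2⌋ × 560 = 396 × 560 mm
H3: ⌊560/2⌋ × 396 = 280 × 396 mm
H4: ⌊396/2⌋ × 280 = 198 × 280 mm

198 × 280 mm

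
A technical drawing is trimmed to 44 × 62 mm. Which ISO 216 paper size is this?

Aspect ratio 62/44 ≈ 1.409 — close to the ISO √2 ≈ 1.414.
In the B-series (B0 = 1000 × 1414 mm): B9 = 44 × 62 mm.

B9 (44 × 62 mm)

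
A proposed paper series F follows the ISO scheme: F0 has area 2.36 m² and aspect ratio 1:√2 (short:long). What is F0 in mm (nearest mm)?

1292 × 1827 mm

Let the short side be w mm. Then w · w√2 = 2.36 m² = 2,360,000 mm².
w² = 2,360,000/√2, so w ≈ 1291.8 mm; long side = w√2 ≈ 1826.9 mm.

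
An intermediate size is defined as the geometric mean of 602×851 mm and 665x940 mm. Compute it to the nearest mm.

Short side: √(602 · 665) = √400330 ≈ 632.7 → 633 mm
Long side: √(851 · 940) = √799940 ≈ 894.4 → 894 mm

633 × 894 mm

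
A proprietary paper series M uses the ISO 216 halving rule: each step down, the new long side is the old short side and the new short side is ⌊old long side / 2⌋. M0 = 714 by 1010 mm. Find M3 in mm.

M1: ⌊1010/2⌋ × 714 = 505 × 714 mm
M2: ⌊714/2⌋ × 505 = 357 × 505 mm
M3: ⌊505/2⌋ × 357 = 252 × 357 mm

252 × 357 mm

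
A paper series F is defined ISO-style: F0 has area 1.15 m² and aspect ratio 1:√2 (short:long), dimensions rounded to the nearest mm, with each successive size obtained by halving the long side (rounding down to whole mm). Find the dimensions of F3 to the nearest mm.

318 × 451 mm

Let F0's short side be w mm. w · w√2 = 1.15 m² = 1,150,000 mm², so w ≈ 901.8 mm and w√2 ≈ 1275.3 mm → F0 = 902 × 1275 mm.
F1: ⌊1275/2⌋ × 902 = 637 × 902 mm
F2: ⌊902/2⌋ × 637 = 451 × 637 mm
F3: ⌊637/2⌋ × 451 = 318 × 451 mm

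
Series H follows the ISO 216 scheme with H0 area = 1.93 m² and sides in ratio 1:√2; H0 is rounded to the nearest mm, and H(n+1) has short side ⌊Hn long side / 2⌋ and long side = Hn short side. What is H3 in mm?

Let H0's short side be w mm. w · w√2 = 1.93 m² = 1,930,000 mm², so w ≈ 1168.2 mm and w√2 ≈ 1652.1 mm → H0 = 1168 × 1652 mm.
H1: ⌊1652/2⌋ × 1168 = 826 × 1168 mm
H2: ⌊1168/2⌋ × 826 = 584 × 826 mm
H3: ⌊826/2⌋ × 584 = 413 × 584 mm

413 × 584 mm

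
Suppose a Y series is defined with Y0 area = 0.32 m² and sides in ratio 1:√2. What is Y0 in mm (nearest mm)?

476 × 673 mm

Let the short side be w mm. Then w · w√2 = 0.32 m² = 320,000 mm².
w² = 320,000/√2, so w ≈ 475.7 mm; long side = w√2 ≈ 672.7 mm.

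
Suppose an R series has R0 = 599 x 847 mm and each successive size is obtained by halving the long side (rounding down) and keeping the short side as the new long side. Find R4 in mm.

149 × 211 mm

R1: ⌊847/2⌋ × 599 = 423 × 599 mm
R2: ⌊599/2⌋ × 423 = 299 × 423 mm
R3: ⌊423/2⌋ × 299 = 211 × 299 mm
R4: ⌊299/2⌋ × 211 = 149 × 211 mm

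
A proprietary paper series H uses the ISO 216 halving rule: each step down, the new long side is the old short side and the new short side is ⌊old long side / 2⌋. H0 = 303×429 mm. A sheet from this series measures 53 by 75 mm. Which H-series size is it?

H5

H0: 303 × 429 mm
H1: 214 × 303 mm
H2: 151 × 214 mm
H3: 107 × 151 mm
H4: 75 × 107 mm
H5: 53 × 75 mm
H6: 37 × 53 mm
→ matches H5.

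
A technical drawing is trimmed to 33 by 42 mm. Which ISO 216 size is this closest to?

B10 (31 × 44 mm)

Aspect ratio 42/33 ≈ 1.273 (ISO target is √2 ≈ 1.414).
In the B-series (B0 = 1000 × 1414 mm): B10 = 31 × 44 mm.
Off by 4 mm total — nearest standard size.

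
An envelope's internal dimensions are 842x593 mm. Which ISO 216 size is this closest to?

Aspect ratio 842/593 ≈ 1.420 — close to the ISO √2 ≈ 1.414.
In the A-series (A0 area = 1 m²): A1 = 594 × 841 mm.
Off by 2 mm total — nearest standard size.

A1 (594 × 841 mm)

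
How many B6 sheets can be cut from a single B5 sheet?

Each ISO step halves the sheet: 1 × B5 → 2 × B6
From B5 to B6 is 1 halving step: 2^1 = 2.

2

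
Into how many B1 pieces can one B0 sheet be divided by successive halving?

B0 = 1000 × 1414 mm; B1 = 707 × 1000 mm.
Each halving step doubles the count; 1 step from B0 to B1.
2^1 = 2.

2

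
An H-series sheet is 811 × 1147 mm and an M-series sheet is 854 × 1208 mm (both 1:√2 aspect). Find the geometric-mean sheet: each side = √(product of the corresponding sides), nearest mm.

Short side: √(811 · 854) = √692594 ≈ 832.2 → 832 mm
Long side: √(1147 · 1208) = √1385576 ≈ 1177.1 → 1177 mm

832 × 1177 mm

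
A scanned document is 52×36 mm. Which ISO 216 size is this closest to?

A9 (37 × 52 mm)

Aspect ratio 52/36 ≈ 1.444 (ISO target is √2 ≈ 1.414).
In the A-series (A0 area = 1 m²): A9 = 37 × 52 mm.
Off by 1 mm total — nearest standard size.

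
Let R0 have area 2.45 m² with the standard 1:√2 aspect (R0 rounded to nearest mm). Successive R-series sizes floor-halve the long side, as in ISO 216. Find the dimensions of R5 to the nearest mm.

Let R0's short side be w mm. w · w√2 = 2.45 m² = 2,450,000 mm², so w ≈ 1316.2 mm and w√2 ≈ 1861.4 mm → R0 = 1316 × 1861 mm.
R1: ⌊1861/2⌋ × 1316 = 930 × 1316 mm
R2: ⌊1316/2⌋ × 930 = 658 × 930 mm
R3: ⌊930/2⌋ × 658 = 465 × 658 mm
R4: ⌊658/2⌋ × 465 = 329 × 465 mm
R5: ⌊465/2⌋ × 329 = 232 × 329 mm

232 × 329 mm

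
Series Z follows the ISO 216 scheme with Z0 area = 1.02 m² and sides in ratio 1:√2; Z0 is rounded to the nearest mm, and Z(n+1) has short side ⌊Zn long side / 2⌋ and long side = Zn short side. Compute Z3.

300 × 424 mm

Let Z0's short side be w mm. w · w√2 = 1.02 m² = 1,020,000 mm², so w ≈ 849.3 mm and w√2 ≈ 1201.0 mm → Z0 = 849 × 1201 mm.
Z1: ⌊1201/2⌋ × 849 = 600 × 849 mm
Z2: ⌊849/2⌋ × 600 = 424 × 600 mm
Z3: ⌊600/2⌋ × 424 = 300 × 424 mm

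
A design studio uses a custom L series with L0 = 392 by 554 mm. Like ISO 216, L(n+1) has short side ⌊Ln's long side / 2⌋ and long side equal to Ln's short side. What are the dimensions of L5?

69 × 98 mm

L1: ⌊554/2⌋ × 392 = 277 × 392 mm
L2: ⌊392/2⌋ × 277 = 196 × 277 mm
L3: ⌊277/2⌋ × 196 = 138 × 196 mm
L4: ⌊196/2⌋ × 138 = 98 × 138 mm
L5: ⌊138/2⌋ × 98 = 69 × 98 mm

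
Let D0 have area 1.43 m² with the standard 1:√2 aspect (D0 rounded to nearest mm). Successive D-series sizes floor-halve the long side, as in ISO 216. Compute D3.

Let D0's short side be w mm. w · w√2 = 1.43 m² = 1,430,000 mm², so w ≈ 1005.6 mm and w√2 ≈ 1422.1 mm → D0 = 1006 × 1422 mm.
D1: ⌊1422/2⌋ × 1006 = 711 × 1006 mm
D2: ⌊1006/2⌋ × 711 = 503 × 711 mm
D3: ⌊711/2⌋ × 503 = 355 × 503 mm

355 × 503 mm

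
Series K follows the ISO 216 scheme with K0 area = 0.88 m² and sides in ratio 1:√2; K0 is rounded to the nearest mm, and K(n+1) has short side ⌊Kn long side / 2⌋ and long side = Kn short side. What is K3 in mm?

Let K0's short side be w mm. w · w√2 = 0.88 m² = 880,000 mm², so w ≈ 788.8 mm and w√2 ≈ 1115.6 mm → K0 = 789 × 1116 mm.
K1: ⌊1116/2⌋ × 789 = 558 × 789 mm
K2: ⌊789/2⌋ × 558 = 394 × 558 mm
K3: ⌊558/2⌋ × 394 = 279 × 394 mm

279 × 394 mm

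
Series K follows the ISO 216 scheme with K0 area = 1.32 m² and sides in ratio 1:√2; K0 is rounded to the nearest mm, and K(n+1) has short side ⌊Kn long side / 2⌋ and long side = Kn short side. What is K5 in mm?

Let K0's short side be w mm. w · w√2 = 1.32 m² = 1,320,000 mm², so w ≈ 966.1 mm and w√2 ≈ 1366.3 mm → K0 = 966 × 1366 mm.
K1: ⌊1366/2⌋ × 966 = 683 × 966 mm
K2: ⌊966/2⌋ × 683 = 483 × 683 mm
K3: ⌊683/2⌋ × 483 = 341 × 483 mm
K4: ⌊483/2⌋ × 341 = 241 × 341 mm
K5: ⌊341/2⌋ × 241 = 170 × 241 mm

170 × 241 mm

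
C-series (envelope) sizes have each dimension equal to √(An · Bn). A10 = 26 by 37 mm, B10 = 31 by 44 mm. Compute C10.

28 × 40 mm

Short side: √(26 · 31) = √806 ≈ 28.4 → 28 mm
Long side: √(37 · 44) = √1628 ≈ 40.3 → 40 mm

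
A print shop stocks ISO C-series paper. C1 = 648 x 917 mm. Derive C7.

81 × 114 mm

C2: ⌊917/2⌋ × 648 = 458 × 648 mm
C3: ⌊648/2⌋ × 458 = 324 × 458 mm
C4: ⌊458/2⌋ × 324 = 229 × 324 mm
C5: ⌊324/2⌋ × 229 = 162 × 229 mm
C6: ⌊229/2⌋ × 162 = 114 × 162 mm
C7: ⌊162/2⌋ × 114 = 81 × 114 mm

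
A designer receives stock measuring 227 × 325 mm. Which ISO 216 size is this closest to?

Aspect ratio 325/227 ≈ 1.432 (ISO target is √2 ≈ 1.414).
In the C-series (envelope sizes, between A and B): C4 = 229 × 324 mm.
Off by 3 mm total — nearest standard size.

C4 (229 × 324 mm)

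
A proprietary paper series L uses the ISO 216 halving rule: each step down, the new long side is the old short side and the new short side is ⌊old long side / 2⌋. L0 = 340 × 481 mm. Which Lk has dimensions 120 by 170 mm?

L0: 340 × 481 mm
L1: 240 × 340 mm
L2: 170 × 240 mm
L3: 120 × 170 mm
L4: 85 × 120 mm
→ matches L3.

L3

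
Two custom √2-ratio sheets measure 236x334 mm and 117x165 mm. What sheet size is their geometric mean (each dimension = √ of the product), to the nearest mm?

166 × 235 mm

Short side: √(236 · 117) = √27612 ≈ 166.2 → 166 mm
Long side: √(334 · 165) = √55110 ≈ 234.8 → 235 mm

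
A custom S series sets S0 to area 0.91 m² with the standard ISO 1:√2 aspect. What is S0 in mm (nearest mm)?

802 × 1134 mm

Let the short side be w mm. Then w · w√2 = 0.91 m² = 910,000 mm².
w² = 910,000/√2, so w ≈ 802.2 mm; long side = w√2 ≈ 1134.4 mm.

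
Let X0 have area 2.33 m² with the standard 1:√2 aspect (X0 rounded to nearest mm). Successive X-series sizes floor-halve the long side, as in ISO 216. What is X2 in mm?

Let X0's short side be w mm. w · w√2 = 2.33 m² = 2,330,000 mm², so w ≈ 1283.6 mm and w√2 ≈ 1815.2 mm → X0 = 1284 × 1815 mm.
X1: ⌊1815/2⌋ × 1284 = 907 × 1284 mm
X2: ⌊1284/2⌋ × 907 = 642 × 907 mm

642 × 907 mm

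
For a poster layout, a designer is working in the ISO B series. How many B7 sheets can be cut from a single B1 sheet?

64

B1 = 707 × 1000 mm; B7 = 88 × 125 mm.
Each halving step doubles the count; 6 steps from B1 to B7.
2^6 = 64.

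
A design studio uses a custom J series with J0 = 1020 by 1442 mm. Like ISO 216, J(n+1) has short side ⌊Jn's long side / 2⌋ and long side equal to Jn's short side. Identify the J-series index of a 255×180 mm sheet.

J5

J0: 1020 × 1442 mm
J1: 721 × 1020 mm
J2: 510 × 721 mm
J3: 360 × 510 mm
J4: 255 × 360 mm
J5: 180 × 255 mm
J6: 127 × 180 mm
→ matches J5.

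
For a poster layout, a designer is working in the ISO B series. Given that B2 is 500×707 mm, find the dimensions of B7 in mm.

B3: ⌊707/2⌋ × 500 = 353 × 500 mm
B4: ⌊500/2⌋ × 353 = 250 × 353 mm
B5: ⌊353/2⌋ × 250 = 176 × 250 mm
B6: ⌊250/2⌋ × 176 = 125 × 176 mm
B7: ⌊176/2⌋ × 125 = 88 × 125 mm

88 × 125 mm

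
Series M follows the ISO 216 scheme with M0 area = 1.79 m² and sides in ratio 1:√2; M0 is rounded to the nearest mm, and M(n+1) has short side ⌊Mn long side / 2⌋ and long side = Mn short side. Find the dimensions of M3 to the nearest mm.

Let M0's short side be w mm. w · w√2 = 1.79 m² = 1,790,000 mm², so w ≈ 1125.0 mm and w√2 ≈ 1591.1 mm → M0 = 1125 × 1591 mm.
M1: ⌊1591/2⌋ × 1125 = 795 × 1125 mm
M2: ⌊1125/2⌋ × 795 = 562 × 795 mm
M3: ⌊795/2⌋ × 562 = 397 × 562 mm

397 × 562 mm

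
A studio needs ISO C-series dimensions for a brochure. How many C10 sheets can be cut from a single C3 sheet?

Each ISO step halves the sheet: 1 × C3 → 2 × C4 → 4 × C5 → 8 × C6 → …
From C3 to C10 is 7 halving steps: 2^7 = 128.

128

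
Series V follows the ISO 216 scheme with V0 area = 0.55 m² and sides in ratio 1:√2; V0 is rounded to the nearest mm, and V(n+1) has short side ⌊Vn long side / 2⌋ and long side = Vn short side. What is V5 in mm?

Let V0's short side be w mm. w · w√2 = 0.55 m² = 550,000 mm², so w ≈ 623.6 mm and w√2 ≈ 881.9 mm → V0 = 624 × 882 mm.
V1: ⌊882/2⌋ × 624 = 441 × 624 mm
V2: ⌊624/2⌋ × 441 = 312 × 441 mm
V3: ⌊441/2⌋ × 312 = 220 × 312 mm
V4: ⌊312/2⌋ × 220 = 156 × 220 mm
V5: ⌊220/2⌋ × 156 = 110 × 156 mm

110 × 156 mm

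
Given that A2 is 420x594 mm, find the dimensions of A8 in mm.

A3: ⌊594/2⌋ × 420 = 297 × 420 mm
A4: ⌊420/2⌋ × 297 = 210 × 297 mm
A5: ⌊297/2⌋ × 210 = 148 × 210 mm
A6: ⌊210/2⌋ × 148 = 105 × 148 mm
A7: ⌊148/2⌋ × 105 = 74 × 105 mm
A8: ⌊105/2⌋ × 74 = 52 × 74 mm

52 × 74 mm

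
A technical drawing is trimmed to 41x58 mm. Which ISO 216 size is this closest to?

Aspect ratio 58/41 ≈ 1.415 — close to the ISO √2 ≈ 1.414.
In the C-series (envelope sizes, between A and B): C9 = 40 × 57 mm.
Off by 2 mm total — nearest standard size.

C9 (40 × 57 mm)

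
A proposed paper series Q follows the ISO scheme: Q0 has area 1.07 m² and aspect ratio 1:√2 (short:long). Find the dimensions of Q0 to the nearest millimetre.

Let the short side be w mm. Then w · w√2 = 1.07 m² = 1,070,000 mm².
w² = 1,070,000/√2, so w ≈ 869.8 mm; long side = w√2 ≈ 1230.1 mm.

870 × 1230 mm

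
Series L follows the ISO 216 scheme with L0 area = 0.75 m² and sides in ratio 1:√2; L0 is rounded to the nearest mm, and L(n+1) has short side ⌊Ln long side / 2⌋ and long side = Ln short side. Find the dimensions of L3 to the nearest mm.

257 × 364 mm

Let L0's short side be w mm. w · w√2 = 0.75 m² = 750,000 mm², so w ≈ 728.2 mm and w√2 ≈ 1029.9 mm → L0 = 728 × 1030 mm.
L1: ⌊1030/2⌋ × 728 = 515 × 728 mm
L2: ⌊728/2⌋ × 515 = 364 × 515 mm
L3: ⌊515/2⌋ × 364 = 257 × 364 mm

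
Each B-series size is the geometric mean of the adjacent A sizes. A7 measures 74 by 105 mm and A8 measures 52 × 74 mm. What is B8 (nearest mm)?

62 × 88 mm

Short side: √(74 · 52) = √3848 ≈ 62.0 → 62 mm
Long side: √(105 · 74) = √7770 ≈ 88.1 → 88 mm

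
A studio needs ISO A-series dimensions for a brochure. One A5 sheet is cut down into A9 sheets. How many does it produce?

16

A5 = 148 × 210 mm; A9 = 37 × 52 mm.
Each halving step doubles the count; 4 steps from A5 to A9.
2^4 = 16.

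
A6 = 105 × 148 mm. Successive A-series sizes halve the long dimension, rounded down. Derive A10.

26 × 37 mm

A7: ⌊148/2⌋ × 105 = 74 × 105 mm
A8: ⌊105/2⌋ × 74 = 52 × 74 mm
A9: ⌊74/2⌋ × 52 = 37 × 52 mm
A10: ⌊52/2⌋ × 37 = 26 × 37 mm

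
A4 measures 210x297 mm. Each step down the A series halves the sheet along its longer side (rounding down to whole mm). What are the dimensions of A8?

A5: ⌊297/2⌋ × 210 = 148 × 210 mm
A6: ⌊210/2⌋ × 148 = 105 × 148 mm
A7: ⌊148/2⌋ × 105 = 74 × 105 mm
A8: ⌊105/2⌋ × 74 = 52 × 74 mm

52 × 74 mm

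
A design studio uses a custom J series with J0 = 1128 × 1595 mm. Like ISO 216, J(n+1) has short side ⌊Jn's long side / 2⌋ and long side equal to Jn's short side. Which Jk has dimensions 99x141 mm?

J0: 1128 × 1595 mm
J1: 797 × 1128 mm
J2: 564 × 797 mm
J3: 398 × 564 mm
J4: 282 × 398 mm
J5: 199 × 282 mm
J6: 141 × 199 mm
J7: 99 × 141 mm
J8: 70 × 99 mm
→ matches J7.

J7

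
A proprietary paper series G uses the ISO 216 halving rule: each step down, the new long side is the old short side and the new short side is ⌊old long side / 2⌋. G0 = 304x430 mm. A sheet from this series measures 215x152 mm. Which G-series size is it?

G0: 304 × 430 mm
G1: 215 × 304 mm
G2: 152 × 215 mm
G3: 107 × 152 mm
→ matches G2.

G2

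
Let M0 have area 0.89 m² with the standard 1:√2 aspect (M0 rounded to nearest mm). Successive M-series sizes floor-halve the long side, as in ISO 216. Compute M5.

Let M0's short side be w mm. w · w√2 = 0.89 m² = 890,000 mm², so w ≈ 793.3 mm and w√2 ≈ 1121.9 mm → M0 = 793 × 1122 mm.
M1: ⌊1122/2⌋ × 793 = 561 × 793 mm
M2: ⌊793/2⌋ × 561 = 396 × 561 mm
M3: ⌊561/2⌋ × 396 = 280 × 396 mm
M4: ⌊396/2⌋ × 280 = 198 × 280 mm
M5: ⌊280/2⌋ × 198 = 140 × 198 mm

140 × 198 mm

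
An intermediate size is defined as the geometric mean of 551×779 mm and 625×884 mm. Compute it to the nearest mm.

587 × 830 mm

Short side: √(551 · 625) = √344375 ≈ 586.8 → 587 mm
Long side: √(779 · 884) = √688636 ≈ 829.8 → 830 mm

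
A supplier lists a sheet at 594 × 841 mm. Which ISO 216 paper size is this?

Aspect ratio 841/594 ≈ 1.416 — close to the ISO √2 ≈ 1.414.
In the A-series (A0 area = 1 m²): A1 = 594 × 841 mm.

A1 (594 × 841 mm)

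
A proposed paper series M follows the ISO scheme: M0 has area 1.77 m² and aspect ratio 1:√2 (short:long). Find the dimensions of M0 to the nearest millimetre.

Let the short side be w mm. Then w · w√2 = 1.77 m² = 1,770,000 mm².
w² = 1,770,000/√2, so w ≈ 1118.7 mm; long side = w√2 ≈ 1582.1 mm.

1119 × 1582 mm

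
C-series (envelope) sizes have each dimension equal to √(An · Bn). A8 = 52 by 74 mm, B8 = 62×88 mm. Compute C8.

57 × 81 mm

Short side: √(52 · 62) = √3224 ≈ 56.8 → 57 mm
Long side: √(74 · 88) = √6512 ≈ 80.7 → 81 mm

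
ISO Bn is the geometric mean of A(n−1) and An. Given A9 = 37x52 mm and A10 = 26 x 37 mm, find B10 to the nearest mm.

31 × 44 mm

Short side: √(37 · 26) = √962 ≈ 31.0 → 31 mm
Long side: √(52 · 37) = √1924 ≈ 43.9 → 44 mm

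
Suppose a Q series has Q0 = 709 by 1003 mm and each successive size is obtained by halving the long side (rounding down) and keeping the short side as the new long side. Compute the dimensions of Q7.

62 × 88 mm

Q1 = 501 × 709 mm (from Q0 by 1 halving).
Q2: ⌊709/2⌋ × 501 = 354 × 501 mm
Q3: ⌊501/2⌋ × 354 = 250 × 354 mm
Q4: ⌊354/2⌋ × 250 = 177 × 250 mm
Q5: ⌊250/2⌋ × 177 = 125 × 177 mm
Q6: ⌊177/2⌋ × 125 = 88 × 125 mm
Q7: ⌊125/2⌋ × 88 = 62 × 88 mm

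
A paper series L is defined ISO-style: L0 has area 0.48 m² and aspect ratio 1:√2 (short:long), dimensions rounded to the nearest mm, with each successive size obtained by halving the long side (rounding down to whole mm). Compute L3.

Let L0's short side be w mm. w · w√2 = 0.48 m² = 480,000 mm², so w ≈ 582.6 mm and w√2 ≈ 823.9 mm → L0 = 583 × 824 mm.
L1: ⌊824/2⌋ × 583 = 412 × 583 mm
L2: ⌊583/2⌋ × 412 = 291 × 412 mm
L3: ⌊412/2⌋ × 291 = 206 × 291 mm

206 × 291 mm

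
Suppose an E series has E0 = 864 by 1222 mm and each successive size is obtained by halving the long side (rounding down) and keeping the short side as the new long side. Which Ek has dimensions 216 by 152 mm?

E0: 864 × 1222 mm
E1: 611 × 864 mm
E2: 432 × 611 mm
E3: 305 × 432 mm
E4: 216 × 305 mm
E5: 152 × 216 mm
E6: 108 × 152 mm
→ matches E5.

E5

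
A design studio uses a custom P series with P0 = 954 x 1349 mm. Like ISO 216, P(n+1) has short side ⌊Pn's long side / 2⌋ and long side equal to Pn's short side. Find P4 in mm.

238 × 337 mm

P1: ⌊1349/2⌋ × 954 = 674 × 954 mm
P2: ⌊954/2⌋ × 674 = 477 × 674 mm
P3: ⌊674/2⌋ × 477 = 337 × 477 mm
P4: ⌊477/2⌋ × 337 = 238 × 337 mm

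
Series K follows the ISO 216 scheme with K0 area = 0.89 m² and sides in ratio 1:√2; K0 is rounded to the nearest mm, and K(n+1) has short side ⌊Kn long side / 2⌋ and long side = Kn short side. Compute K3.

280 × 396 mm

Let K0's short side be w mm. w · w√2 = 0.89 m² = 890,000 mm², so w ≈ 793.3 mm and w√2 ≈ 1121.9 mm → K0 = 793 × 1122 mm.
K1: ⌊1122/2⌋ × 793 = 561 × 793 mm
K2: ⌊793/2⌋ × 561 = 396 × 561 mm
K3: ⌊561/2⌋ × 396 = 280 × 396 mm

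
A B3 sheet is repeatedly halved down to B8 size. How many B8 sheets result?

Each ISO step halves the sheet: 1 × B3 → 2 × B4 → 4 × B5 → 8 × B6 → …
From B3 to B8 is 5 halving steps: 2^5 = 32.

32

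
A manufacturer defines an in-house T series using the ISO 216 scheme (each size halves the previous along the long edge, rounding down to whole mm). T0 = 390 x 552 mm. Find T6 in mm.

T1: ⌊552/2⌋ × 390 = 276 × 390 mm
T2: ⌊390/2⌋ × 276 = 195 × 276 mm
T3: ⌊276/2⌋ × 195 = 138 × 195 mm
T4: ⌊195/2⌋ × 138 = 97 × 138 mm
T5: ⌊138/2⌋ × 97 = 69 × 97 mm
T6: ⌊97/2⌋ × 69 = 48 × 69 mm

48 × 69 mm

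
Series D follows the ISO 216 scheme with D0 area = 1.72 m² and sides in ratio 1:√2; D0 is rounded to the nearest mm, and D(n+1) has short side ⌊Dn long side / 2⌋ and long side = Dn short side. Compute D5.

Let D0's short side be w mm. w · w√2 = 1.72 m² = 1,720,000 mm², so w ≈ 1102.8 mm and w√2 ≈ 1559.6 mm → D0 = 1103 × 1560 mm.
D1: ⌊1560/2⌋ × 1103 = 780 × 1103 mm
D2: ⌊1103/2⌋ × 780 = 551 × 780 mm
D3: ⌊780/2⌋ × 551 = 390 × 551 mm
D4: ⌊551/2⌋ × 390 = 275 × 390 mm
D5: ⌊390/2⌋ × 275 = 195 × 275 mm

195 × 275 mm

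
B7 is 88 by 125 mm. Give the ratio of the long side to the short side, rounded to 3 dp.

1.420

125 / 88 = 1.420
ISO 216 targets √2 ≈ 1.414; the +0.006 deviation is from mm rounding.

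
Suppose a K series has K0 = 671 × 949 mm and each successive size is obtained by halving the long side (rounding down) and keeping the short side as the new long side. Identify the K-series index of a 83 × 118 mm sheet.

K0: 671 × 949 mm
K1: 474 × 671 mm
K2: 335 × 474 mm
K3: 237 × 335 mm
K4: 167 × 237 mm
K5: 118 × 167 mm
K6: 83 × 118 mm
K7: 59 × 83 mm
→ matches K6.

K6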